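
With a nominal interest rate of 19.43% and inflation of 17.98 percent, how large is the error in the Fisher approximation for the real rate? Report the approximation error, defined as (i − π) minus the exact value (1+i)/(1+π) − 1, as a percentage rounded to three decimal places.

0.221%

Approximate: r ≈ 19.430% − 17.980% = 1.4500%
Exact: (1 + 0.1943)/(1 + 0.1798) − 1 = 1.2290%
Error = 1.4500% − 1.2290% = 0.2210% → 0.221%.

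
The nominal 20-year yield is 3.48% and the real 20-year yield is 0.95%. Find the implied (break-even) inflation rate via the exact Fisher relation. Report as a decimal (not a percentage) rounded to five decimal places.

(1 + π) = (1 + i)/(1 + r) = 1.03480 / 1.00950 = 1.025062
Break-even inflation = 1.025062 − 1 → 0.02506.

0.02506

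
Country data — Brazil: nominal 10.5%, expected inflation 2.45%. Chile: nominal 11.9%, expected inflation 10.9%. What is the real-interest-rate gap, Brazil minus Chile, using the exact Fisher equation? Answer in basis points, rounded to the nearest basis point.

696 basis points

Brazil: (1 + 0.1050)/(1 + 0.0245) − 1 = 7.8575%
Chile: (1 + 0.1190)/(1 + 0.1090) − 1 = 0.9017%
Differential = 7.8575% − 0.9017% = 6.9558% → 696 basis points.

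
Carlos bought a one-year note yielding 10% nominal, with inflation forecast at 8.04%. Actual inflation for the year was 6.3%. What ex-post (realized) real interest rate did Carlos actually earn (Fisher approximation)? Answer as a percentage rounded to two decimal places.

Ex-post: 10% − 6.3% = 3.700%
So the realized real rate is 3.70%.

3.70%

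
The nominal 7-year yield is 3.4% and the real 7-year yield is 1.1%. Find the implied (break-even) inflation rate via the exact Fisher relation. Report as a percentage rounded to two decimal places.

2.27%

(1 + π) = (1 + i)/(1 + r) = 1.03400 / 1.01100 = 1.0227498
Break-even inflation = 1.0227498 − 1 → 2.27%.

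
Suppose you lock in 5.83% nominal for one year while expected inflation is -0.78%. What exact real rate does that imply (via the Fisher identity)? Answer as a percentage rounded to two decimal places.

By the Fisher identity, 1 + r = (1 + i)/(1 + π).
1 + r = 1.05830 / 0.99220 = 1.066620
r = 1.066620 − 1 = 6.6620%, i.e. 6.66%.

6.66%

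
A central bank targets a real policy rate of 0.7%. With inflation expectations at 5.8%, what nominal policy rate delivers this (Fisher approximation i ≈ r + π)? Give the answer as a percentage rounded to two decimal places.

i ≈ r + π = 0.7% + 5.8% = 6.50%.

6.50%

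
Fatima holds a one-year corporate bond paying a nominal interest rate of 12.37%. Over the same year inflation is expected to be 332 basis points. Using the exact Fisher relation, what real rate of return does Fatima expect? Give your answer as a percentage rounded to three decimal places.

1 + r = 1.12370 / 1.03320 = 1.087592
r = 1.087592 − 1 = 8.7592%, i.e. 8.759%.

8.759%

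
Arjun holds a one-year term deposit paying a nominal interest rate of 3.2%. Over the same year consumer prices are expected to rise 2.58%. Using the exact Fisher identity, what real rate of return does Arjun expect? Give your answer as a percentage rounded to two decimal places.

By the Fisher identity, 1 + r = (1 + i)/(1 + π).
1 + r = 1.03200 / 1.02580 = 1.006044
r = 1.006044 − 1 = 0.6044%, i.e. 0.60%.

0.60%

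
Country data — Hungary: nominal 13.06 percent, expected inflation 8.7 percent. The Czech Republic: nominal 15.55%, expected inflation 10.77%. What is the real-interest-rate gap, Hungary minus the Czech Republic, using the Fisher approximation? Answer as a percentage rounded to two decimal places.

Hungary: 13.06% − 8.7% = 4.360%
The Czech Republic: 15.55% − 10.77% = 4.780%
Differential = -0.420% → -0.42%.

-0.42%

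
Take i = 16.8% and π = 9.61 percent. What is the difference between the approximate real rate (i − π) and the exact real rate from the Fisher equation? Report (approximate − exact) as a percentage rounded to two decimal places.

0.63%

Approximate: r ≈ 16.800% − 9.610% = 7.1900%
Exact: (1 + 0.1680)/(1 + 0.0961) − 1 = 6.5596%
Error = 7.1900% − 6.5596% = 0.6304% → 0.63%.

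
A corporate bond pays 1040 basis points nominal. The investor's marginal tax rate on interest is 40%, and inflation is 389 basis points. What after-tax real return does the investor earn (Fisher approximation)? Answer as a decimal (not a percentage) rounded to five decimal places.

After-tax nominal return = 10.4% × (1 − 0.4) = 6.2400%.
r ≈ 6.2400% − 3.89% → 0.02350.

0.02350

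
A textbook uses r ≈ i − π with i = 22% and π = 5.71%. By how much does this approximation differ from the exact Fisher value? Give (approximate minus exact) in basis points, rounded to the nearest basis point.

Approximate: r ≈ 22.000% − 5.710% = 16.2900%
Exact: (1 + 0.2200)/(1 + 0.0571) − 1 = 15.4101%
Error = 16.2900% − 15.4101% = 0.8799% → 88 basis points.

88 basis points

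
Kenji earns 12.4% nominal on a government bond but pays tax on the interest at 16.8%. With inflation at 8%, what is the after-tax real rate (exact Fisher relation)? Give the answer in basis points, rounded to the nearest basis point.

215 basis points

After-tax nominal return = 12.4% × (1 − 0.168) = 10.3168%.
1 + r = 1.103168 / 1.08000 = 1.021452
After-tax real rate = 1.021452 − 1 → 215 basis points.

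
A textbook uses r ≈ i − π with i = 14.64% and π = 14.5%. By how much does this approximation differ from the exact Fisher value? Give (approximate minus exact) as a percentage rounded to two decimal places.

Approximate: r ≈ 14.640% − 14.500% = 0.1400%
Exact: (1 + 0.1464)/(1 + 0.1450) − 1 = 0.1223%
Error = 0.1400% − 0.1223% = 0.0177% → 0.02%.

0.02%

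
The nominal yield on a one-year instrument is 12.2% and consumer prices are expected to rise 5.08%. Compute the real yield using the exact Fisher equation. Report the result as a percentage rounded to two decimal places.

By the Fisher equation, 1 + r = (1 + i)/(1 + π).
1 + r = 1.12200 / 1.05080 = 1.067758
r = 1.067758 − 1 = 6.7758%, i.e. 6.78%.

6.78%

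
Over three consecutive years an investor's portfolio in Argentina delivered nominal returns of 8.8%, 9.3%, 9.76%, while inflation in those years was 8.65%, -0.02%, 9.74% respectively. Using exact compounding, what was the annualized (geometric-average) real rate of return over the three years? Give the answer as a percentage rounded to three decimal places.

3.069%

Compound the nominal returns: 1.0880 × 1.0930 × 1.0976 = 1.30524836.
Compound inflation: 1.0865 × 0.9998 × 1.0974 = 1.19208663.
Deflate: 1.30524836 / 1.19208663 = 1.09492743.
Annualized real rate = 1.09492743^(1/3) − 1 = 3.0691% → 3.069%.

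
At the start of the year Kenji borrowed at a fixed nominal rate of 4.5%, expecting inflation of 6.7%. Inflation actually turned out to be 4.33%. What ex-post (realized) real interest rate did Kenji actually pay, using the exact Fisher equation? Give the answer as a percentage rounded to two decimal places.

Ex-post: (1 + 0.0450)/(1 + 0.0433) − 1 = 0.1629%
So the realized real rate is 0.16%.

0.16%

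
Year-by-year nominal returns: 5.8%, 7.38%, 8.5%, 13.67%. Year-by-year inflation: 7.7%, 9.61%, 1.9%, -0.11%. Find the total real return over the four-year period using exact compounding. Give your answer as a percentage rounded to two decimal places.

16.61%

Nominal growth factor = 1.0580 × 1.0738 × 1.0850 × 1.1367 = 1.401150
Price-level growth factor = 1.0770 × 1.0961 × 1.0190 × 0.9989 = 1.201606
Real growth factor = 1.401150 / 1.201606 = 1.166065
Total real return = 1.166065 − 1 → 16.61%.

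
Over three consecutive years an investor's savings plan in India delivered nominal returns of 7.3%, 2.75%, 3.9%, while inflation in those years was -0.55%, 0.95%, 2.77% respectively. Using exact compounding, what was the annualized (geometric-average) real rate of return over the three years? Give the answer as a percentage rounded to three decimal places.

Compound the nominal returns: 1.0730 × 1.0275 × 1.0390 = 1.14550529.
Compound inflation: 0.9945 × 1.0095 × 1.0277 = 1.03175710.
Deflate: 1.14550529 / 1.03175710 = 1.11024706.
Annualized real rate = 1.11024706^(1/3) − 1 = 3.5476% → 3.548%.

3.548%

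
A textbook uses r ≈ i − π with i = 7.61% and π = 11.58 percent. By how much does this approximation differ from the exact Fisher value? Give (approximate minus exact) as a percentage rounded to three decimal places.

Approximate: r ≈ 7.610% − 11.580% = -3.9700%
Exact: (1 + 0.0761)/(1 + 0.1158) − 1 = -3.5580%
Error = -3.9700% − (-3.5580%) = -0.4120% → -0.412%.

-0.412%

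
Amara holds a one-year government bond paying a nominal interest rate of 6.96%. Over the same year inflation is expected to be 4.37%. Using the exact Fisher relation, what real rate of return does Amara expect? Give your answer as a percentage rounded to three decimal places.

2.482%

By the Fisher relation, 1 + r = (1 + i)/(1 + π).
1 + r = 1.06960 / 1.04370 = 1.024816
r = 1.024816 − 1 = 2.4816%, i.e. 2.482%.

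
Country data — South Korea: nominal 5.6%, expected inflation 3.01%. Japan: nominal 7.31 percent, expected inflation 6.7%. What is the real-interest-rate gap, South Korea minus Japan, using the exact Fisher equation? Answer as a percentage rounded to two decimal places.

1.94%

South Korea: (1 + 0.0560)/(1 + 0.0301) − 1 = 2.5143%
Japan: (1 + 0.0731)/(1 + 0.0670) − 1 = 0.5717%
Differential = 2.5143% − 0.5717% = 1.9426% → 1.94%.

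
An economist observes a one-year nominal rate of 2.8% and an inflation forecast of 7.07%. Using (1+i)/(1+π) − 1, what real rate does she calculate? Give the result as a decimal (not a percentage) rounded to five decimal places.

-0.03988

1 + r = 1.02800 / 1.07070 = 0.960120
r = 0.960120 − 1 = -3.9880%, i.e. -0.03988.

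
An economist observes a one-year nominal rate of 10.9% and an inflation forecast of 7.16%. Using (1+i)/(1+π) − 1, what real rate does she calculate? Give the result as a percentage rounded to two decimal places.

3.49%

By the Fisher equation, 1 + r = (1 + i)/(1 + π).
1 + r = 1.10900 / 1.07160 = 1.034901
r = 1.034901 − 1 = 3.4901%, i.e. 3.49%.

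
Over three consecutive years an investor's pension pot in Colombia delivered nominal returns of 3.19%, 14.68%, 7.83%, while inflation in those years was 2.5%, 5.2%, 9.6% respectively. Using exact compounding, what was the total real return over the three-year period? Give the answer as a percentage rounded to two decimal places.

Nominal growth factor = 1.0319 × 1.1468 × 1.0783 = 1.276042
Price-level growth factor = 1.0250 × 1.0520 × 1.0960 = 1.181817
Real growth factor = 1.276042 / 1.181817 = 1.079729
Total real return = 1.079729 − 1 → 7.97%.

7.97%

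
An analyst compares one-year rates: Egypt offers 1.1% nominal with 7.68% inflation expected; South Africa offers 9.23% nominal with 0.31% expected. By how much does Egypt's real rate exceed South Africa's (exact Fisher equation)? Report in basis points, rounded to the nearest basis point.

-1500 basis points

Egypt: (1 + 0.0110)/(1 + 0.0768) − 1 = -6.1107%
South Africa: (1 + 0.0923)/(1 + 0.0031) − 1 = 8.8924%
Differential = -6.1107% − 8.8924% = -15.0031% → -1500 basis points.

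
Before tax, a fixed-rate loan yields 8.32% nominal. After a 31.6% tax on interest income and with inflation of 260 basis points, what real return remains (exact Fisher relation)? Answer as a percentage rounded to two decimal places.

3.01%

After-tax nominal return = 8.32% × (1 − 0.316) = 5.69088%.
1 + r = 1.0569088 / 1.02600 = 1.030126
After-tax real rate = 1.030126 − 1 → 3.01%.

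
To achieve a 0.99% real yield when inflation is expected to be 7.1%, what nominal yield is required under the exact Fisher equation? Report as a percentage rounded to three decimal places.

8.160%

(1 + i) = (1 + r)(1 + π) = 1.00990 × 1.07100 = 1.0816029
i = 1.0816029 − 1, so the required nominal rate is 8.160%.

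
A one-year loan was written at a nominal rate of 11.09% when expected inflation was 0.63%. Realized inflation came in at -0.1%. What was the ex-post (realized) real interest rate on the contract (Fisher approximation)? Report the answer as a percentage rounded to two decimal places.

Ex-post: 11.09% − (-0.1%) = 11.190%
So the realized real rate is 11.19%.

11.19%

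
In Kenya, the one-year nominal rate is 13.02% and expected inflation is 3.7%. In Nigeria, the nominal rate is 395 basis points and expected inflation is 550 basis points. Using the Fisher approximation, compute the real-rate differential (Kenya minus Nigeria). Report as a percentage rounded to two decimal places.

Kenya: 13.02% − 3.7% = 9.320%
Nigeria: 3.95% − 5.5% = -1.550%
Differential = 10.870% → 10.87%.

10.87%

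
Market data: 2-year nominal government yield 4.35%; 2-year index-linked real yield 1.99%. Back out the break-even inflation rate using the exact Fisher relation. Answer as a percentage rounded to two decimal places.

2.31%

(1 + π) = (1 + i)/(1 + r) = 1.04350 / 1.01990 = 1.023140
Break-even inflation = 1.023140 − 1 → 2.31%.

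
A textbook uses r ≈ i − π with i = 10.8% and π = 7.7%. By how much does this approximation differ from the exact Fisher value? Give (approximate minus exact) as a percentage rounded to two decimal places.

0.22%

Approximate: r ≈ 10.800% − 7.700% = 3.1000%
Exact: (1 + 0.1080)/(1 + 0.0770) − 1 = 2.8784%
Error = 3.1000% − 2.8784% = 0.2216% → 0.22%.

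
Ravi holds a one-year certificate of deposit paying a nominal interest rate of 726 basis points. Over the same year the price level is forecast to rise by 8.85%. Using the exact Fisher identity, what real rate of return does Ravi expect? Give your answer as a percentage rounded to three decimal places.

-1.461%

By the Fisher identity, 1 + r = (1 + i)/(1 + π).
1 + r = 1.07260 / 1.08850 = 0.985393
r = 0.985393 − 1 = -1.4607%, i.e. -1.461%.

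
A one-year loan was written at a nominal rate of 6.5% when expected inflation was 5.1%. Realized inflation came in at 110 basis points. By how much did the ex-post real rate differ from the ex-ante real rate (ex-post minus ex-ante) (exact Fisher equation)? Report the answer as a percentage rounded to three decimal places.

Ex-ante: (1 + 0.0650)/(1 + 0.0510) − 1 = 1.3321%
Ex-post: (1 + 0.0650)/(1 + 0.0110) − 1 = 5.3412%
Difference (ex-post − ex-ante) = 4.0092% → 4.009%.

4.009%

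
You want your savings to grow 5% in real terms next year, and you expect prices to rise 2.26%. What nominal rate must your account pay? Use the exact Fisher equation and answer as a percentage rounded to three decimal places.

7.373%

(1 + i) = (1 + r)(1 + π) = 1.05000 × 1.02260 = 1.07373
i = 1.07373 − 1, so the required nominal rate is 7.373%.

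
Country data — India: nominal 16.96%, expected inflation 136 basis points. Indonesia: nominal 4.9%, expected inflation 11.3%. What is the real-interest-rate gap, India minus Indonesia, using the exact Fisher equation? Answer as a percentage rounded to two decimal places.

21.14%

India: (1 + 0.1696)/(1 + 0.0136) − 1 = 15.3907%
Indonesia: (1 + 0.0490)/(1 + 0.1130) − 1 = -5.7502%
Differential = 15.3907% − (-5.7502%) = 21.1409% → 21.14%.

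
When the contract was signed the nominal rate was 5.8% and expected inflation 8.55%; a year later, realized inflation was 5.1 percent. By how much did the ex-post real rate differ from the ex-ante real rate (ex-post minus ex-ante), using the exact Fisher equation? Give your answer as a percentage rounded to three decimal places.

Ex-ante: (1 + 0.0580)/(1 + 0.0855) − 1 = -2.5334%
Ex-post: (1 + 0.0580)/(1 + 0.0510) − 1 = 0.6660%
Difference (ex-post − ex-ante) = 3.1994% → 3.199%.

3.199%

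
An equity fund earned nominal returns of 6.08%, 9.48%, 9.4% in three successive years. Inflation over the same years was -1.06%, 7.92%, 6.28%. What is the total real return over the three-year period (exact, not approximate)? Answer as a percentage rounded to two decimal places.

Nominal growth factor = 1.0608 × 1.0948 × 1.0940 = 1.270532
Price-level growth factor = 0.9894 × 1.0792 × 1.0628 = 1.134816
Real growth factor = 1.270532 / 1.134816 = 1.119593
Total real return = 1.119593 − 1 → 11.96%.

11.96%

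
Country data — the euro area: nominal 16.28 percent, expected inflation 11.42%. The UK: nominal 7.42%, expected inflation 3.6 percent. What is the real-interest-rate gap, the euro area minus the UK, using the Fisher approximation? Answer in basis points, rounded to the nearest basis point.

104 basis points

The euro area: 16.28% − 11.42% = 4.860%
The UK: 7.42% − 3.6% = 3.820%
Differential = 1.040% → 104 basis points.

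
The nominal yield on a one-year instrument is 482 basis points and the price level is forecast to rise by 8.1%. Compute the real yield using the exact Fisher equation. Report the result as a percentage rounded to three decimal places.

-3.034%

By the Fisher identity, 1 + r = (1 + i)/(1 + π).
1 + r = 1.04820 / 1.08100 = 0.969658
r = 0.969658 − 1 = -3.0342%, i.e. -3.034%.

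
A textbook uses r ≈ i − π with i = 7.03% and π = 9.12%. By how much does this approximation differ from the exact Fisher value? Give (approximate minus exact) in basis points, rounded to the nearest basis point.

Approximate: r ≈ 7.030% − 9.120% = -2.0900%
Exact: (1 + 0.0703)/(1 + 0.0912) − 1 = -1.9153%
Error = -2.0900% − (-1.9153%) = -0.1747% → -17 basis points.

-17 basis points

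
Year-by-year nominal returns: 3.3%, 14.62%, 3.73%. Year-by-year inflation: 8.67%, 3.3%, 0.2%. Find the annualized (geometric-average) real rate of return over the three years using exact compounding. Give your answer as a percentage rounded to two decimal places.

2.97%

Compound the nominal returns: 1.0330 × 1.1462 × 1.0373 = 1.22818872.
Compound inflation: 1.0867 × 1.0330 × 1.0020 = 1.12480622.
Deflate: 1.22818872 / 1.12480622 = 1.09191138.
Annualized real rate = 1.09191138^(1/3) − 1 = 2.9744% → 2.97%.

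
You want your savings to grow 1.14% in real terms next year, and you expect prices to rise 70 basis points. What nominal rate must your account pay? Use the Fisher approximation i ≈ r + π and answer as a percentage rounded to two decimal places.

1.84%

i ≈ r + π = 1.14% + 0.7% = 1.84%.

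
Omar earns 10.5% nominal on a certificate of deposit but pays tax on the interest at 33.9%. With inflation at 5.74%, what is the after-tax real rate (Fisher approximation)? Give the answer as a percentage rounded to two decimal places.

1.20%

After-tax nominal return = 10.5% × (1 − 0.339) = 6.9405%.
r ≈ 6.9405% − 5.74% → 1.20%.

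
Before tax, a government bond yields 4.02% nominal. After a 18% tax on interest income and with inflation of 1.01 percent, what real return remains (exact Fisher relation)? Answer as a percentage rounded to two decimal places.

After-tax nominal return = 4.02% × (1 − 0.18) = 3.2964%.
1 + r = 1.032964 / 1.01010 = 1.022635
After-tax real rate = 1.022635 − 1 → 2.26%.

2.26%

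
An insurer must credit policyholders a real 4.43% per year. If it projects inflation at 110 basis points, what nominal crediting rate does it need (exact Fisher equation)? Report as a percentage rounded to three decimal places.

(1 + i) = (1 + r)(1 + π) = 1.04430 × 1.01100 = 1.0557873
i = 1.0557873 − 1, so the required nominal rate is 5.579%.

5.579%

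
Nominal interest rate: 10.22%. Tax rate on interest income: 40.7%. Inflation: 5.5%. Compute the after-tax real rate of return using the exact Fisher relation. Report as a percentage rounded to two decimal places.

After-tax nominal return = 10.22% × (1 − 0.407) = 6.06046%.
1 + r = 1.0606046 / 1.05500 = 1.005312
After-tax real rate = 1.005312 − 1 → 0.53%.

0.53%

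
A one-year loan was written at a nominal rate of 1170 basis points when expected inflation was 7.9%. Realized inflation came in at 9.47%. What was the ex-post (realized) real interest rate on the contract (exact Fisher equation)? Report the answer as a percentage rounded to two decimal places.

2.04%

Ex-post: (1 + 0.1170)/(1 + 0.0947) − 1 = 2.0371%
So the realized real rate is 2.04%.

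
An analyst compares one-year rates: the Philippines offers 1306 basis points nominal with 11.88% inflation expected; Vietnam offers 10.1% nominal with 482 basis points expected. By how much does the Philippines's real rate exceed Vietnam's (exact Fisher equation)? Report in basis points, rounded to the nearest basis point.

The Philippines: (1 + 0.1306)/(1 + 0.1188) − 1 = 1.0547%
Vietnam: (1 + 0.1010)/(1 + 0.0482) − 1 = 5.0372%
Differential = 1.0547% − 5.0372% = -3.9825% → -398 basis points.

-398 basis points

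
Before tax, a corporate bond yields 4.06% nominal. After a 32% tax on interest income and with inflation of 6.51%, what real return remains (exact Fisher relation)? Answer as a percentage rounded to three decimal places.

After-tax nominal return = 4.06% × (1 − 0.32) = 2.7608%.
1 + r = 1.027608 / 1.06510 = 0.964800
After-tax real rate = 0.964800 − 1 → -3.520%.

-3.520%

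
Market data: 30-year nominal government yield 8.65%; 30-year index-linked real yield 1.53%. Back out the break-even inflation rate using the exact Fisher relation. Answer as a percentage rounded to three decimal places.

7.013%

(1 + π) = (1 + i)/(1 + r) = 1.08650 / 1.01530 = 1.070127
Break-even inflation = 1.070127 − 1 → 7.013%.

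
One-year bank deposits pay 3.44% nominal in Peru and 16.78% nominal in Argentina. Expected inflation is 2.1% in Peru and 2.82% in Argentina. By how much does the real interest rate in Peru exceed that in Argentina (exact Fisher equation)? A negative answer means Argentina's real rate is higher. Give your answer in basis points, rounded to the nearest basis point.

-1226 basis points

Peru: (1 + 0.0344)/(1 + 0.0210) − 1 = 1.3124%
Argentina: (1 + 0.1678)/(1 + 0.0282) − 1 = 13.5771%
Differential = 1.3124% − 13.5771% = -12.2647% → -1226 basis points.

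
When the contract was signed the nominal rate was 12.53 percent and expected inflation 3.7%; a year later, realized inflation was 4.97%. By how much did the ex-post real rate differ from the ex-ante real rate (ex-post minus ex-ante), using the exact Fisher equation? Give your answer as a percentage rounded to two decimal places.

Ex-ante: (1 + 0.1253)/(1 + 0.0370) − 1 = 8.5149%
Ex-post: (1 + 0.1253)/(1 + 0.0497) − 1 = 7.2021%
Difference (ex-post − ex-ante) = -1.3129% → -1.31%.

-1.31%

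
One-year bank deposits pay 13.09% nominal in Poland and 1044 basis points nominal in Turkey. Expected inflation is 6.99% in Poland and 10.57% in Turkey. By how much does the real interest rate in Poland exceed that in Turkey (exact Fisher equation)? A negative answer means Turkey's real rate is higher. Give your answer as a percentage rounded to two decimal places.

Poland: (1 + 0.1309)/(1 + 0.0699) − 1 = 5.7015%
Turkey: (1 + 0.1044)/(1 + 0.1057) − 1 = -0.1176%
Differential = 5.7015% − (-0.1176%) = 5.8190% → 5.82%.

5.82%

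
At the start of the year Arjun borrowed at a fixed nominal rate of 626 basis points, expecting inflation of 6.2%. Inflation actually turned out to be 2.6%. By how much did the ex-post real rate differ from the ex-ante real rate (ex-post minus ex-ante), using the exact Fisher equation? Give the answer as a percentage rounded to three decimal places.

3.511%

Ex-ante: (1 + 0.0626)/(1 + 0.0620) − 1 = 0.0565%
Ex-post: (1 + 0.0626)/(1 + 0.0260) − 1 = 3.5673%
Difference (ex-post − ex-ante) = 3.5108% → 3.511%.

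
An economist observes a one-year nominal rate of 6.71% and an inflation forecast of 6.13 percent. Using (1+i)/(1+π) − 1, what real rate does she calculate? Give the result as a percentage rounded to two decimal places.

By the Fisher identity, 1 + r = (1 + i)/(1 + π).
1 + r = 1.06710 / 1.06130 = 1.005465
r = 1.005465 − 1 = 0.5465%, i.e. 0.55%.

0.55%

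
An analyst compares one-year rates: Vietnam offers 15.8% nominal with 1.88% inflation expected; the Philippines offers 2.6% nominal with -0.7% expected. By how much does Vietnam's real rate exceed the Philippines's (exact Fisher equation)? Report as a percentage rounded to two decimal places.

10.34%

Vietnam: (1 + 0.1580)/(1 + 0.0188) − 1 = 13.6631%
The Philippines: (1 + 0.0260)/(1 − 0.0070) − 1 = 3.3233%
Differential = 13.6631% − 3.3233% = 10.3399% → 10.34%.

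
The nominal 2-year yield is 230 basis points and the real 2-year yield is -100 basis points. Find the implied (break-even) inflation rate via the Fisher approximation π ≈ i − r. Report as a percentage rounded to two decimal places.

3.30%

π ≈ i − r = 2.3% − (-1%) → 3.30%.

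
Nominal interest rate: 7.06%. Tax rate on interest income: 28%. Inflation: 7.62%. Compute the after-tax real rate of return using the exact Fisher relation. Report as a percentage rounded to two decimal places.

-2.36%

After-tax nominal return = 7.06% × (1 − 0.28) = 5.0832%.
1 + r = 1.050832 / 1.07620 = 0.976428
After-tax real rate = 0.976428 − 1 → -2.36%.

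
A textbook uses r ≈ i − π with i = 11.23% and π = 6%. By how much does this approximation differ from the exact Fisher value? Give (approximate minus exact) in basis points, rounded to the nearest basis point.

Approximate: r ≈ 11.230% − 6.000% = 5.2300%
Exact: (1 + 0.1123)/(1 + 0.0600) − 1 = 4.9340%
Error = 5.2300% − 4.9340% = 0.2960% → 30 basis points.

30 basis points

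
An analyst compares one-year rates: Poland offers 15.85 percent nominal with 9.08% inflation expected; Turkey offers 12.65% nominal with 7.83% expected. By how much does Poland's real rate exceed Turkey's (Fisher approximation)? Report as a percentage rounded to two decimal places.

1.95%

Poland: 15.85% − 9.08% = 6.770%
Turkey: 12.65% − 7.83% = 4.820%
Differential = 1.950% → 1.95%.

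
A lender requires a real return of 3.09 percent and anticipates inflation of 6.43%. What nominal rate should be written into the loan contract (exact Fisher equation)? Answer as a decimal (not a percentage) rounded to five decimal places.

0.09719

(1 + i) = (1 + r)(1 + π) = 1.03090 × 1.06430 = 1.09718687
i = 1.09718687 − 1, so the required nominal rate is 0.09719.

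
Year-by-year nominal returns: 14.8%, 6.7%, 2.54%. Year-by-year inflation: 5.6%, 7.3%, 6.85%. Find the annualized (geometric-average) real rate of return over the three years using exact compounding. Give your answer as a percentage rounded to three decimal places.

1.233%

Nominal growth factor = 1.1480 × 1.0670 × 1.0254 = 1.25602887
Price-level growth factor = 1.0560 × 1.0730 × 1.0685 = 1.21070453
Real growth factor = 1.25602887 / 1.21070453 = 1.03743633
Annualized real rate = 1.03743633^(1/3) − 1 = 1.2326% → 1.233%.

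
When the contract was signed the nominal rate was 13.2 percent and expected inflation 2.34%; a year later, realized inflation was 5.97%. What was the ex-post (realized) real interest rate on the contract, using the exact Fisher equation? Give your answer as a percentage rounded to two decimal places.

6.82%

Ex-post: (1 + 0.1320)/(1 + 0.0597) − 1 = 6.8227%
So the realized real rate is 6.82%.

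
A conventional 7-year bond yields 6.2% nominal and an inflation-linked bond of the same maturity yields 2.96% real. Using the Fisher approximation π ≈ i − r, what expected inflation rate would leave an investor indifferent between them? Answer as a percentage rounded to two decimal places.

π ≈ i − r = 6.2% − 2.96% → 3.24%.

3.24%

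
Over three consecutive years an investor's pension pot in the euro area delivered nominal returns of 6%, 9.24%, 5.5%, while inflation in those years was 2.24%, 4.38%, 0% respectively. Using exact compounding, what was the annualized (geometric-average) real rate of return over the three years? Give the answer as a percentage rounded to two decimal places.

4.61%

Compound the nominal returns: 1.0600 × 1.0924 × 1.0550 = 1.22163092.
Compound inflation: 1.0224 × 1.0438 × 1.0000 = 1.06718112.
Deflate: 1.22163092 / 1.06718112 = 1.14472689.
Annualized real rate = 1.14472689^(1/3) − 1 = 4.6086% → 4.61%.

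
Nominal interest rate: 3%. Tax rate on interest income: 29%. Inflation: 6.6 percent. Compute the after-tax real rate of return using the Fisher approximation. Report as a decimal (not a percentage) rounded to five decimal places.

After-tax nominal return = 3% × (1 − 0.29) = 2.1300%.
r ≈ 2.1300% − 6.6% → -0.04470.

-0.04470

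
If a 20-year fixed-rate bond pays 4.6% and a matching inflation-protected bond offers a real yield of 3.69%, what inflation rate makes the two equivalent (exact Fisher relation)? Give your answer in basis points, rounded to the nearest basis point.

(1 + π) = (1 + i)/(1 + r) = 1.04600 / 1.03690 = 1.008776
Break-even inflation = 1.008776 − 1 → 88 basis points.

88 basis points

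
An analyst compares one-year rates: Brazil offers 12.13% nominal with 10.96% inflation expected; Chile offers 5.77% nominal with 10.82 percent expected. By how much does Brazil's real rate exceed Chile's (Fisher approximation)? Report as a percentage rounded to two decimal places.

Brazil: 12.13% − 10.96% = 1.170%
Chile: 5.77% − 10.82% = -5.050%
Differential = 6.220% → 6.22%.

6.22%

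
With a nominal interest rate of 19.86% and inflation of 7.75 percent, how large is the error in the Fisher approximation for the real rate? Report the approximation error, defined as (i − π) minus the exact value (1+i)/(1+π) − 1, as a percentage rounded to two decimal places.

0.87%

Approximate: r ≈ 19.860% − 7.750% = 12.1100%
Exact: (1 + 0.1986)/(1 + 0.0775) − 1 = 11.2390%
Error = 12.1100% − 11.2390% = 0.8710% → 0.87%.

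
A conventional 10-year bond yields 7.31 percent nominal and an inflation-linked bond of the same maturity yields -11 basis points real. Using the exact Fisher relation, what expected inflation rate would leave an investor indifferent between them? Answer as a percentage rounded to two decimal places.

7.43%

(1 + π) = (1 + i)/(1 + r) = 1.07310 / 0.99890 = 1.074282
Break-even inflation = 1.074282 − 1 → 7.43%.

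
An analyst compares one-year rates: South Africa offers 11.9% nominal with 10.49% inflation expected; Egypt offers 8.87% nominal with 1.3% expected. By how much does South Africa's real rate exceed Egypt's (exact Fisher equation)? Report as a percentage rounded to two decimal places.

-6.20%

South Africa: (1 + 0.1190)/(1 + 0.1049) − 1 = 1.2761%
Egypt: (1 + 0.0887)/(1 + 0.0130) − 1 = 7.4729%
Differential = 1.2761% − 7.4729% = -6.1967% → -6.20%.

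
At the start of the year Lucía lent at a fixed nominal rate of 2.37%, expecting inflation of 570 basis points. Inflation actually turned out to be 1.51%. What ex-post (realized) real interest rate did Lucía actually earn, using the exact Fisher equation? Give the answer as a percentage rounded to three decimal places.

0.847%

Ex-post: (1 + 0.0237)/(1 + 0.0151) − 1 = 0.8472%
So the realized real rate is 0.847%.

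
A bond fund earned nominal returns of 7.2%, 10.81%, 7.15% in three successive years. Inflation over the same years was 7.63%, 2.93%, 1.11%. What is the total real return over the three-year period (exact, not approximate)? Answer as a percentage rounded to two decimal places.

13.63%

Compound the nominal returns: 1.0720 × 1.1081 × 1.0715 = 1.272817.
Compound inflation: 1.0763 × 1.0293 × 1.0111 = 1.120133.
Deflate: 1.272817 / 1.120133 = 1.136309.
Total real return = 1.136309 − 1 → 13.63%.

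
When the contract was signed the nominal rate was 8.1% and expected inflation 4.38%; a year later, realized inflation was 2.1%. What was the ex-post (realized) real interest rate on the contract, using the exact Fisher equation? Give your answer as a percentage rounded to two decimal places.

Ex-post: (1 + 0.0810)/(1 + 0.0210) − 1 = 5.8766%
So the realized real rate is 5.88%.

5.88%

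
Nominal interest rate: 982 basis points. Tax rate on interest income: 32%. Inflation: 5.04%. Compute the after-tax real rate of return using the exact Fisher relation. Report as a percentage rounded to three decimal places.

1.559%

After-tax nominal return = 9.82% × (1 − 0.32) = 6.6776%.
1 + r = 1.066776 / 1.05040 = 1.015590
After-tax real rate = 1.015590 − 1 → 1.559%.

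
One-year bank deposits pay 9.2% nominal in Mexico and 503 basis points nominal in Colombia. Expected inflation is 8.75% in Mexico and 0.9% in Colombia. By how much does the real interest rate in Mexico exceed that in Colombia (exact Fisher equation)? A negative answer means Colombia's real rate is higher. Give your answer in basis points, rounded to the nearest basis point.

Mexico: (1 + 0.0920)/(1 + 0.0875) − 1 = 0.4138%
Colombia: (1 + 0.0503)/(1 + 0.0090) − 1 = 4.0932%
Differential = 0.4138% − 4.0932% = -3.6794% → -368 basis points.

-368 basis points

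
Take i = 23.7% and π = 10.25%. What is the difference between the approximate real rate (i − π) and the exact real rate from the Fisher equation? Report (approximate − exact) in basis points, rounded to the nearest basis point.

Approximate: r ≈ 23.700% − 10.250% = 13.4500%
Exact: (1 + 0.2370)/(1 + 0.1025) − 1 = 12.1995%
Error = 13.4500% − 12.1995% = 1.2505% → 125 basis points.

125 basis points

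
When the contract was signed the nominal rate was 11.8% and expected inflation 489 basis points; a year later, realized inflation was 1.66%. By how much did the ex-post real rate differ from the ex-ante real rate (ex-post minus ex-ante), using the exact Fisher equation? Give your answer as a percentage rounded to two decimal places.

Ex-ante: (1 + 0.1180)/(1 + 0.0489) − 1 = 6.5879%
Ex-post: (1 + 0.1180)/(1 + 0.0166) − 1 = 9.9744%
Difference (ex-post − ex-ante) = 3.3866% → 3.39%.

3.39%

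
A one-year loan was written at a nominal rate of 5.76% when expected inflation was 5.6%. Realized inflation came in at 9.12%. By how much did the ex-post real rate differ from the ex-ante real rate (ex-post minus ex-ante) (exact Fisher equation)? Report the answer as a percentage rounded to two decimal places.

-3.23%

Ex-ante: (1 + 0.0576)/(1 + 0.0560) − 1 = 0.1515%
Ex-post: (1 + 0.0576)/(1 + 0.0912) − 1 = -3.0792%
Difference (ex-post − ex-ante) = -3.2307% → -3.23%.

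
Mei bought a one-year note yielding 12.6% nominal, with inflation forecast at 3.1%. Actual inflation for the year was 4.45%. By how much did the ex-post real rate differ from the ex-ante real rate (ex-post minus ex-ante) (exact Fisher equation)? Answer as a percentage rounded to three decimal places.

Ex-ante: (1 + 0.1260)/(1 + 0.0310) − 1 = 9.2144%
Ex-post: (1 + 0.1260)/(1 + 0.0445) − 1 = 7.8028%
Difference (ex-post − ex-ante) = -1.4116% → -1.412%.

-1.412%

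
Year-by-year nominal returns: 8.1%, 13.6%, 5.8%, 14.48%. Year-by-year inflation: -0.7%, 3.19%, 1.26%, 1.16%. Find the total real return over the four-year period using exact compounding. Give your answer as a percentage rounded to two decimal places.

Nominal growth factor = 1.0810 × 1.1360 × 1.0580 × 1.1448 = 1.487371
Price-level growth factor = 0.9930 × 1.0319 × 1.0126 × 1.0116 = 1.049624
Real growth factor = 1.487371 / 1.049624 = 1.417052
Total real return = 1.417052 − 1 → 41.71%.

41.71%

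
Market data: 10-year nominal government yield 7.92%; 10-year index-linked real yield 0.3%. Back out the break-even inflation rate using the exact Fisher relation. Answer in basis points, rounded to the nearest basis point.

(1 + π) = (1 + i)/(1 + r) = 1.07920 / 1.00300 = 1.075972
Break-even inflation = 1.075972 − 1 → 760 basis points.

760 basis points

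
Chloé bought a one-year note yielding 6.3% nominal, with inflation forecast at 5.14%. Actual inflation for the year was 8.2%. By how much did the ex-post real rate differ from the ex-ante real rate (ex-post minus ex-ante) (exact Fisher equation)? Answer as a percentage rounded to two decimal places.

Ex-ante: (1 + 0.0630)/(1 + 0.0514) − 1 = 1.1033%
Ex-post: (1 + 0.0630)/(1 + 0.0820) − 1 = -1.7560%
Difference (ex-post − ex-ante) = -2.8593% → -2.86%.

-2.86%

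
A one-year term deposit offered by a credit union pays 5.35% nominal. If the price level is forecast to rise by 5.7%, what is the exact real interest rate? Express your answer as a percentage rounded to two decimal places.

-0.33%

1 + r = 1.05350 / 1.05700 = 0.996689
r = 0.996689 − 1 = -0.3311%, i.e. -0.33%.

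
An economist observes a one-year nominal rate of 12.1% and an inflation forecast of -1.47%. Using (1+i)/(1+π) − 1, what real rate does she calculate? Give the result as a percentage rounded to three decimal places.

13.772%

By the Fisher identity, 1 + r = (1 + i)/(1 + π).
1 + r = 1.12100 / 0.98530 = 1.1377246
r = 1.1377246 − 1 = 13.77246%, i.e. 13.772%.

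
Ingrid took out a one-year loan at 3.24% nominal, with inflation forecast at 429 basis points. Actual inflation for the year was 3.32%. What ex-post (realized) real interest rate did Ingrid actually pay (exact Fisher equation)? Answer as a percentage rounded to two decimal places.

Ex-post: (1 + 0.0324)/(1 + 0.0332) − 1 = -0.0774%
So the realized real rate is -0.08%.

-0.08%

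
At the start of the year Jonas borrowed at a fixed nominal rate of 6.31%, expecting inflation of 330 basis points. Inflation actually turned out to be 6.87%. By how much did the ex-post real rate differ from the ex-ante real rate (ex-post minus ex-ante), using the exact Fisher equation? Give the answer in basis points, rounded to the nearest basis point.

Ex-ante: (1 + 0.0631)/(1 + 0.0330) − 1 = 2.9138%
Ex-post: (1 + 0.0631)/(1 + 0.0687) − 1 = -0.5240%
Difference (ex-post − ex-ante) = -3.4378% → -344 basis points.

-344 basis points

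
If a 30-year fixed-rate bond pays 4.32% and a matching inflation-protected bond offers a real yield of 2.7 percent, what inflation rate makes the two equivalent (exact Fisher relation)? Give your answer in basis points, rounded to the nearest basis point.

(1 + π) = (1 + i)/(1 + r) = 1.04320 / 1.02700 = 1.015774
Break-even inflation = 1.015774 − 1 → 158 basis points.

158 basis points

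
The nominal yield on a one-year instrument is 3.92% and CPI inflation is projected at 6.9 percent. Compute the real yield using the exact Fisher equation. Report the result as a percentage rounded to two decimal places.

-2.79%

1 + r = 1.03920 / 1.06900 = 0.972123
r = 0.972123 − 1 = -2.7877%, i.e. -2.79%.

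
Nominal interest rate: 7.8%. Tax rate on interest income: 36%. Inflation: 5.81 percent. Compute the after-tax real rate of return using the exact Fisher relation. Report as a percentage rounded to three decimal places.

After-tax nominal return = 7.8% × (1 − 0.36) = 4.9920%.
1 + r = 1.04992 / 1.05810 = 0.992269
After-tax real rate = 0.992269 − 1 → -0.773%.

-0.773%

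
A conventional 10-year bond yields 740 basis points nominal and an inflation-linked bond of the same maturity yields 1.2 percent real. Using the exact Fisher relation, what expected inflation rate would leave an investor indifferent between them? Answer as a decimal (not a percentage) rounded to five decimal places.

(1 + π) = (1 + i)/(1 + r) = 1.07400 / 1.01200 = 1.0612648
Break-even inflation = 1.0612648 − 1 → 0.06126.

0.06126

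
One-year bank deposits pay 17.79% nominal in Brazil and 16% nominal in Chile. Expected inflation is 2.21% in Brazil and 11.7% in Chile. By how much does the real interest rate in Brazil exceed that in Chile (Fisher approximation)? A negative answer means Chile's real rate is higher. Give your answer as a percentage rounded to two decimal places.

11.28%

Brazil: 17.79% − 2.21% = 15.580%
Chile: 16% − 11.7% = 4.300%
Differential = 11.280% → 11.28%.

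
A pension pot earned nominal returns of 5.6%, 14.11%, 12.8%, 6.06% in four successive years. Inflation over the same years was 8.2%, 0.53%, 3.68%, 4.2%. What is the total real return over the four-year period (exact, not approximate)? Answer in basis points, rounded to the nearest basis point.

Nominal growth factor = 1.0560 × 1.1411 × 1.1280 × 1.0606 = 1.441612
Price-level growth factor = 1.0820 × 1.0053 × 1.0368 × 1.0420 = 1.175129
Real growth factor = 1.441612 / 1.175129 = 1.226769
Total real return = 1.226769 − 1 → 2268 basis points.

2268 basis points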